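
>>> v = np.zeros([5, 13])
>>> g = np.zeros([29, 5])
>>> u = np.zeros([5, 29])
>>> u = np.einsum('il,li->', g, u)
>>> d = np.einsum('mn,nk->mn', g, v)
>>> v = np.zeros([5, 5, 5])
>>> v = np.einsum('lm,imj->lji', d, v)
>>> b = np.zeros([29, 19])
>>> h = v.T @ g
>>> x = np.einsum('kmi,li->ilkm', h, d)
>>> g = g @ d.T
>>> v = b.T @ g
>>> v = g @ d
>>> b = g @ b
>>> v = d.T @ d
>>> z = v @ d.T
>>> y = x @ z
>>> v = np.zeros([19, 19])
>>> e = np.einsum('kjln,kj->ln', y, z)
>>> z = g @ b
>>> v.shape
(19, 19)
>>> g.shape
(29, 29)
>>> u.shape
()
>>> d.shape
(29, 5)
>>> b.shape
(29, 19)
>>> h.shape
(5, 5, 5)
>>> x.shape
(5, 29, 5, 5)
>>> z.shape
(29, 19)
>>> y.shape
(5, 29, 5, 29)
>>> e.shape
(5, 29)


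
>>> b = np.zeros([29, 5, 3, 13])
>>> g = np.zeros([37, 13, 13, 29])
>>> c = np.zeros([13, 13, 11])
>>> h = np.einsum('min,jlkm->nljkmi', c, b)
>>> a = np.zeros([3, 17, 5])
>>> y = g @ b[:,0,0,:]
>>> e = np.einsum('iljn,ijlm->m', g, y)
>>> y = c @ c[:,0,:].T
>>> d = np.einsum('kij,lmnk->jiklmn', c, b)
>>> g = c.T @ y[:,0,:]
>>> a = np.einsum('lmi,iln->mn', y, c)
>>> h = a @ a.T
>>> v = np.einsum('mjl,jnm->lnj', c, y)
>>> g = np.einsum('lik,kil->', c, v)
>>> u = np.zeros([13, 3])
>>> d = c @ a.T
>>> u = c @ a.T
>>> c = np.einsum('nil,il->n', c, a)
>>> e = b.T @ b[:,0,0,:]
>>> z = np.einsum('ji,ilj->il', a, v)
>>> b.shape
(29, 5, 3, 13)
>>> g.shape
()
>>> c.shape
(13,)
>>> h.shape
(13, 13)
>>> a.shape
(13, 11)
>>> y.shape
(13, 13, 13)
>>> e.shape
(13, 3, 5, 13)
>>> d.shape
(13, 13, 13)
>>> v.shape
(11, 13, 13)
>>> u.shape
(13, 13, 13)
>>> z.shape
(11, 13)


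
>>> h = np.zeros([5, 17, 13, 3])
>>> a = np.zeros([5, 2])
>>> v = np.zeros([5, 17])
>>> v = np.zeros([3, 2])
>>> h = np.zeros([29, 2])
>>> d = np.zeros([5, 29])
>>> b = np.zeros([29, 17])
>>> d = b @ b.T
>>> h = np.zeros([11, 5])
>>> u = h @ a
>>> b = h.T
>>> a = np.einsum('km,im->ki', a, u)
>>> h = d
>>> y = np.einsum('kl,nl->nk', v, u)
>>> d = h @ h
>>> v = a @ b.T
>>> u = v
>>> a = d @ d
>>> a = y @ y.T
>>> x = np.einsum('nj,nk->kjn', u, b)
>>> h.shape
(29, 29)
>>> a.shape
(11, 11)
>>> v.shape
(5, 5)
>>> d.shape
(29, 29)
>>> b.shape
(5, 11)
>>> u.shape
(5, 5)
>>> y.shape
(11, 3)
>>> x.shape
(11, 5, 5)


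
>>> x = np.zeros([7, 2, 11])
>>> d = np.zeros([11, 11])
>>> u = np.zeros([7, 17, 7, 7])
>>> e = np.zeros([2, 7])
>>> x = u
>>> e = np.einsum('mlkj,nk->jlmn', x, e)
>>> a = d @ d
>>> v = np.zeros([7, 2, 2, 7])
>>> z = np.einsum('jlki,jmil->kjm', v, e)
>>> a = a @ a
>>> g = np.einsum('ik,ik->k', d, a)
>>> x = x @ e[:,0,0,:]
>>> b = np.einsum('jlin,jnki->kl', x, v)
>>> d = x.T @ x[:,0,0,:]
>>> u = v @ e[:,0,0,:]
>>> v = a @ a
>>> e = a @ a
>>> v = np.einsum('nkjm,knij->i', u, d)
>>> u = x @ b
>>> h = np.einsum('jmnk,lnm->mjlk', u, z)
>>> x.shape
(7, 17, 7, 2)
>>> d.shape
(2, 7, 17, 2)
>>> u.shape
(7, 17, 7, 17)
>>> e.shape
(11, 11)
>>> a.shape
(11, 11)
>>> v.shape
(17,)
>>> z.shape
(2, 7, 17)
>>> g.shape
(11,)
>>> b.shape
(2, 17)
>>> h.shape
(17, 7, 2, 17)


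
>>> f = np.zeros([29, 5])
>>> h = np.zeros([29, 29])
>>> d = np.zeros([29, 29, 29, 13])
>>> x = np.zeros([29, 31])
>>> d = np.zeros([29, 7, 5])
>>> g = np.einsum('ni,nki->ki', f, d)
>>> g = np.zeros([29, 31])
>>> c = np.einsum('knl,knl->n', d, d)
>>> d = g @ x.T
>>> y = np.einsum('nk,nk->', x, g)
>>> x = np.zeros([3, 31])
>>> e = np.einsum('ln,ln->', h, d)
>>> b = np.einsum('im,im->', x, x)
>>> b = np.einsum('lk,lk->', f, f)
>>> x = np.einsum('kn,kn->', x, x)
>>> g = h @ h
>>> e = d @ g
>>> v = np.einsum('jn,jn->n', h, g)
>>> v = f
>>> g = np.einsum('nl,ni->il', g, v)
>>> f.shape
(29, 5)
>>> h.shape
(29, 29)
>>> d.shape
(29, 29)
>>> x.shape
()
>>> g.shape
(5, 29)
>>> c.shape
(7,)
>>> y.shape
()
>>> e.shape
(29, 29)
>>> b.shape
()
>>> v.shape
(29, 5)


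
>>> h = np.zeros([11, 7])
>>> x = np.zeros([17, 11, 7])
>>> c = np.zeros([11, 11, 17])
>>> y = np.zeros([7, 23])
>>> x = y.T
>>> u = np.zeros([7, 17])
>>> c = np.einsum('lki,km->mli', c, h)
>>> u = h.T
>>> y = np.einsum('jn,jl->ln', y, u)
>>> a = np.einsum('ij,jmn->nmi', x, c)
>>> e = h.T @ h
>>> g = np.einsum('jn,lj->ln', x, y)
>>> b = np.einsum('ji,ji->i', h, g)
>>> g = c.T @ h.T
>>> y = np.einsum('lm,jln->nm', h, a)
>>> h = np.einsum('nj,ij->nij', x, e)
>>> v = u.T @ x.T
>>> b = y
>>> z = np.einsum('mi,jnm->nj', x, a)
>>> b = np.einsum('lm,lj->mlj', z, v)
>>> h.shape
(23, 7, 7)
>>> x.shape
(23, 7)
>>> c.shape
(7, 11, 17)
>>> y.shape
(23, 7)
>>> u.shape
(7, 11)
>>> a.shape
(17, 11, 23)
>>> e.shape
(7, 7)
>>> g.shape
(17, 11, 11)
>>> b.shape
(17, 11, 23)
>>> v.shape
(11, 23)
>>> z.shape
(11, 17)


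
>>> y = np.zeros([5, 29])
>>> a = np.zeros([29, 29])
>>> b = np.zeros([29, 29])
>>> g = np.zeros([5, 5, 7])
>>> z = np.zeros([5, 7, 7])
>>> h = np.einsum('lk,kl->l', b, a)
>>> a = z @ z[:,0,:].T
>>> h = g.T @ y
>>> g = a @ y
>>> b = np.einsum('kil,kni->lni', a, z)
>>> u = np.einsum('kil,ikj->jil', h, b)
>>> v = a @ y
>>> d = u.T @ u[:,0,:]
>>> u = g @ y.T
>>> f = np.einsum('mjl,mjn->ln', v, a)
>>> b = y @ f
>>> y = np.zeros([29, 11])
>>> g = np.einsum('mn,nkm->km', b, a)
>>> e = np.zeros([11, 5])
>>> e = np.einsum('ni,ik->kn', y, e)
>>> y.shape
(29, 11)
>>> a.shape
(5, 7, 5)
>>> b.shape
(5, 5)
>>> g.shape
(7, 5)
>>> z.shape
(5, 7, 7)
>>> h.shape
(7, 5, 29)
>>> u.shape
(5, 7, 5)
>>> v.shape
(5, 7, 29)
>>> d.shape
(29, 5, 29)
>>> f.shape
(29, 5)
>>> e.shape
(5, 29)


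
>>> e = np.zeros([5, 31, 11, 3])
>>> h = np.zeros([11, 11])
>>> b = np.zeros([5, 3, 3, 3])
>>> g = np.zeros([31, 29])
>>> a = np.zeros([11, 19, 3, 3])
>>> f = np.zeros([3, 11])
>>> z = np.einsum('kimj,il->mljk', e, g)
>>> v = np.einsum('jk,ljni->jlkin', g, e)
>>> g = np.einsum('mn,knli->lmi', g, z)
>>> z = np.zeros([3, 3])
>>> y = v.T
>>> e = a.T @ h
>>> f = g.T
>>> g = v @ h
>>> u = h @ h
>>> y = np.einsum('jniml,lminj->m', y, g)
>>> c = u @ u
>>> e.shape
(3, 3, 19, 11)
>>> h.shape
(11, 11)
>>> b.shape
(5, 3, 3, 3)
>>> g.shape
(31, 5, 29, 3, 11)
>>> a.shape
(11, 19, 3, 3)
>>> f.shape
(5, 31, 3)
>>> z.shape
(3, 3)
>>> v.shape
(31, 5, 29, 3, 11)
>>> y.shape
(5,)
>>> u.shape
(11, 11)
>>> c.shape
(11, 11)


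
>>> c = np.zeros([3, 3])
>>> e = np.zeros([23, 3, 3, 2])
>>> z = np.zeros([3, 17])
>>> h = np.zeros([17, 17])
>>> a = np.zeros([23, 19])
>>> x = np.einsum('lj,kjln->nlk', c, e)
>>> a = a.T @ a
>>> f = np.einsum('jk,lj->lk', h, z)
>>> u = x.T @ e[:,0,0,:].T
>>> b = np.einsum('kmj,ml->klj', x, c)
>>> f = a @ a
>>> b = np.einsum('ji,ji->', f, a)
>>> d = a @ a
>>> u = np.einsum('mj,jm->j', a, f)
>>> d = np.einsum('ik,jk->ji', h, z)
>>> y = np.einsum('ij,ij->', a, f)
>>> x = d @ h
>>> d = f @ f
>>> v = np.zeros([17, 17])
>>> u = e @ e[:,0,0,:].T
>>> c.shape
(3, 3)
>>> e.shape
(23, 3, 3, 2)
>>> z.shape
(3, 17)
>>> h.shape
(17, 17)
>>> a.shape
(19, 19)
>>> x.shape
(3, 17)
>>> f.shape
(19, 19)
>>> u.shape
(23, 3, 3, 23)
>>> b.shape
()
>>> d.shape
(19, 19)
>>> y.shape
()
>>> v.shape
(17, 17)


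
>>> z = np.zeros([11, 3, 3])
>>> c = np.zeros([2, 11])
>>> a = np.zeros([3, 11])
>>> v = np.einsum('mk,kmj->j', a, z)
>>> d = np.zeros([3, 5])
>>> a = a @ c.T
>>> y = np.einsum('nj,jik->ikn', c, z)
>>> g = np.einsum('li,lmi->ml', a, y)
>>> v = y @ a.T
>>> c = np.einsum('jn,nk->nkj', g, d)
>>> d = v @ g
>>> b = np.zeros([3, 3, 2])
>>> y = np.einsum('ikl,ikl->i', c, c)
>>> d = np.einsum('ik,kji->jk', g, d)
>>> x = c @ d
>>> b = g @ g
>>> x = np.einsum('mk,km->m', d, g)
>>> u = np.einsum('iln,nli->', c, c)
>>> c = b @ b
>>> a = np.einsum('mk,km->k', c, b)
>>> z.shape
(11, 3, 3)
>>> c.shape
(3, 3)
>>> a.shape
(3,)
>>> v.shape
(3, 3, 3)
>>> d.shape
(3, 3)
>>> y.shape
(3,)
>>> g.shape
(3, 3)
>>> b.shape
(3, 3)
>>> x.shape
(3,)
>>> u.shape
()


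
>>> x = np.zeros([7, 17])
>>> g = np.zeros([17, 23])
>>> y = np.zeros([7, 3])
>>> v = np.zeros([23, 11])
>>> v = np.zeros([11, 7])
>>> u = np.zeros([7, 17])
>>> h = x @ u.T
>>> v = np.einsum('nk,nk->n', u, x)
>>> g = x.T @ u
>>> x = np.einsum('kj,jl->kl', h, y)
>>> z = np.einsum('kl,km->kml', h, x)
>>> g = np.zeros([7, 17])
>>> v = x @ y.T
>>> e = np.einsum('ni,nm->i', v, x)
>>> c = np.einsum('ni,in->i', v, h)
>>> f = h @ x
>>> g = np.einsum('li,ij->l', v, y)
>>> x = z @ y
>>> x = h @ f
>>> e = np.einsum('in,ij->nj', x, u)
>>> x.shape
(7, 3)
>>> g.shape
(7,)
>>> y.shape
(7, 3)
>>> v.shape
(7, 7)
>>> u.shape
(7, 17)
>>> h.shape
(7, 7)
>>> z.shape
(7, 3, 7)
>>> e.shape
(3, 17)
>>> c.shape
(7,)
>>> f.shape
(7, 3)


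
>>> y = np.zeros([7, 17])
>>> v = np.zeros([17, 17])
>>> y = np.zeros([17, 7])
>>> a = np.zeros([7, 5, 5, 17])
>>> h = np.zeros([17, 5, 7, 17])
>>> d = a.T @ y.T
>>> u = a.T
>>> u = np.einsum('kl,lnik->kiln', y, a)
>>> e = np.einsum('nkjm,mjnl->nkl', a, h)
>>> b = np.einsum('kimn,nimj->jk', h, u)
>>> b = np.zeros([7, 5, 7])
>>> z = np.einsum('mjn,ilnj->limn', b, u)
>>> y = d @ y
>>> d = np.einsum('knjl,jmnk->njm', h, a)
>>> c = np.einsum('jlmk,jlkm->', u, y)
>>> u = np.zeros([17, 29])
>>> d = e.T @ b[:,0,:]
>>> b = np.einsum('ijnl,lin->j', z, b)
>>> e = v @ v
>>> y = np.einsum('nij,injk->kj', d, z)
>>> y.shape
(7, 7)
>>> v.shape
(17, 17)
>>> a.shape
(7, 5, 5, 17)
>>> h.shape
(17, 5, 7, 17)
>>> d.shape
(17, 5, 7)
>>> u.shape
(17, 29)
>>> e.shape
(17, 17)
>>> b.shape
(17,)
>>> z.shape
(5, 17, 7, 7)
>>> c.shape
()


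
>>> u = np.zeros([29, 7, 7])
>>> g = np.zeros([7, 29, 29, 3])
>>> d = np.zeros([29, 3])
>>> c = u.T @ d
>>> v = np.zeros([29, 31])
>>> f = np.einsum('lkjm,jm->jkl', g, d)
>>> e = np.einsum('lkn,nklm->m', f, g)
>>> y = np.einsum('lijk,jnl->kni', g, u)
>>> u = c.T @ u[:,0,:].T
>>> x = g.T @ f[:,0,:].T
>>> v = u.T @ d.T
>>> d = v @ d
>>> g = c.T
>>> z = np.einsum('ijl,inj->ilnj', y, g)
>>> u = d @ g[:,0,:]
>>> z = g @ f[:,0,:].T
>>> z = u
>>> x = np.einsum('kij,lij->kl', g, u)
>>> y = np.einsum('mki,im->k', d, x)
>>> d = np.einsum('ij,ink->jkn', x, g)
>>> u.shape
(29, 7, 7)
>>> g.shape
(3, 7, 7)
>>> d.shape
(29, 7, 7)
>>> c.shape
(7, 7, 3)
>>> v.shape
(29, 7, 29)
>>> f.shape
(29, 29, 7)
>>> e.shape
(3,)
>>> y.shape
(7,)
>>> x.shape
(3, 29)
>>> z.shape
(29, 7, 7)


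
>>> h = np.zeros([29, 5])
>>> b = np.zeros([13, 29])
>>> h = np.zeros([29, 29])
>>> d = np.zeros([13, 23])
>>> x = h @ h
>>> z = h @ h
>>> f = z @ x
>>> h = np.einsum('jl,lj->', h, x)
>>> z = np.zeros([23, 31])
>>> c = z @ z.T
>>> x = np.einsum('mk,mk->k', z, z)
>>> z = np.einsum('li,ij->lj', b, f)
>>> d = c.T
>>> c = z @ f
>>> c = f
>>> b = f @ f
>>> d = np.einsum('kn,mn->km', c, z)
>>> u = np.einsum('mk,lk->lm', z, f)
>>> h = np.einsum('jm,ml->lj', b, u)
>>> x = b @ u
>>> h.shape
(13, 29)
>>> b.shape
(29, 29)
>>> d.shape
(29, 13)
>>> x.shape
(29, 13)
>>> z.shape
(13, 29)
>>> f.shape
(29, 29)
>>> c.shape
(29, 29)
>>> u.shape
(29, 13)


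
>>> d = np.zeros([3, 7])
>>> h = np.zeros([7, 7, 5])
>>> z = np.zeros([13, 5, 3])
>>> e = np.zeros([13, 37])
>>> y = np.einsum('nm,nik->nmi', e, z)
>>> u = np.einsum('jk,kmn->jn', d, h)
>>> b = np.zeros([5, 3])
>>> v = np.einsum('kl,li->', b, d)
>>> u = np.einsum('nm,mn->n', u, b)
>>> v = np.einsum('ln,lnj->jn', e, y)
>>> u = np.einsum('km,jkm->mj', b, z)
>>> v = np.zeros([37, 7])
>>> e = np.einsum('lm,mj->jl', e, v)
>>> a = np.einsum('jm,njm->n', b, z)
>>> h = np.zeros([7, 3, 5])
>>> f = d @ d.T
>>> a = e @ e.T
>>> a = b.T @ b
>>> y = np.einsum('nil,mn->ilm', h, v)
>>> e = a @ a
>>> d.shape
(3, 7)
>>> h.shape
(7, 3, 5)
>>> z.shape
(13, 5, 3)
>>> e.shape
(3, 3)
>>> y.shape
(3, 5, 37)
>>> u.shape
(3, 13)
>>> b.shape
(5, 3)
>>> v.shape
(37, 7)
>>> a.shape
(3, 3)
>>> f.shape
(3, 3)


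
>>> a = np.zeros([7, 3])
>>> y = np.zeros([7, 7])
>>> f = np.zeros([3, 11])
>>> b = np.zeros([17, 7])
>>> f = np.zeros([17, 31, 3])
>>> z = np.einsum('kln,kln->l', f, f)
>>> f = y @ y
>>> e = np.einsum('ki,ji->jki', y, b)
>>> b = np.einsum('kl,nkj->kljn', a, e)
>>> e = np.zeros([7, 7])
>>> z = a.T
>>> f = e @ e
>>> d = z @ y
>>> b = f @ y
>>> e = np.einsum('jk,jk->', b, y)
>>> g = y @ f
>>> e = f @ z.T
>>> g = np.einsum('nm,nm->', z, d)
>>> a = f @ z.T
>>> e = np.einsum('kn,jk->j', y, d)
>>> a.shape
(7, 3)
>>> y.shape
(7, 7)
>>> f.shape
(7, 7)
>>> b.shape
(7, 7)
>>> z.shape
(3, 7)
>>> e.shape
(3,)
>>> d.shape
(3, 7)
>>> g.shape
()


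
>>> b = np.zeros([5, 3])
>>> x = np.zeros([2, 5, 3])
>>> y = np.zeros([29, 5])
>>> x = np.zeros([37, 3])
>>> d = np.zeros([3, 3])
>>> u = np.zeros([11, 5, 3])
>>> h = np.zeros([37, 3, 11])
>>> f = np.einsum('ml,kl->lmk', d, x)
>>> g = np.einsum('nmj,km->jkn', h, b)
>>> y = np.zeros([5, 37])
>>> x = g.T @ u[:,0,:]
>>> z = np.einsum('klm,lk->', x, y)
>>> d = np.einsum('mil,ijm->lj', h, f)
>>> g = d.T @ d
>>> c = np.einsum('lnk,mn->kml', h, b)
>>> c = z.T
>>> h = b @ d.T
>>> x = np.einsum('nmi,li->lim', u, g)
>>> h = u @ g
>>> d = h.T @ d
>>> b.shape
(5, 3)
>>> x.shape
(3, 3, 5)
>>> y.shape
(5, 37)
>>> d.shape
(3, 5, 3)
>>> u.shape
(11, 5, 3)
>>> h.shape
(11, 5, 3)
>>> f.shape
(3, 3, 37)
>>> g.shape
(3, 3)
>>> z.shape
()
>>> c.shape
()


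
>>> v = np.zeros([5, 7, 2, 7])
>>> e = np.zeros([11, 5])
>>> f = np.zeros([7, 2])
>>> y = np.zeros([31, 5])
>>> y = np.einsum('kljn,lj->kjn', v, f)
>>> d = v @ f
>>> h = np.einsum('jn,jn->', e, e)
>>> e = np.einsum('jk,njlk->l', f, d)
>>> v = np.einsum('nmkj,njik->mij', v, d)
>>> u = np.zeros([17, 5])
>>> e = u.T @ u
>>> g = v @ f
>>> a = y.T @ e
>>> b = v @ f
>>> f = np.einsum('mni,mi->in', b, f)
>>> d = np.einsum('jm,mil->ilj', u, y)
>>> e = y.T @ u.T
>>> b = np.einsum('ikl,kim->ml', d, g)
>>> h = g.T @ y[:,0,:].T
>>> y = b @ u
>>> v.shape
(7, 2, 7)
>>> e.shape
(7, 2, 17)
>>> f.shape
(2, 2)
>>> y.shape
(2, 5)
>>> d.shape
(2, 7, 17)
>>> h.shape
(2, 2, 5)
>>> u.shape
(17, 5)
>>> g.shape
(7, 2, 2)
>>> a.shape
(7, 2, 5)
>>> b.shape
(2, 17)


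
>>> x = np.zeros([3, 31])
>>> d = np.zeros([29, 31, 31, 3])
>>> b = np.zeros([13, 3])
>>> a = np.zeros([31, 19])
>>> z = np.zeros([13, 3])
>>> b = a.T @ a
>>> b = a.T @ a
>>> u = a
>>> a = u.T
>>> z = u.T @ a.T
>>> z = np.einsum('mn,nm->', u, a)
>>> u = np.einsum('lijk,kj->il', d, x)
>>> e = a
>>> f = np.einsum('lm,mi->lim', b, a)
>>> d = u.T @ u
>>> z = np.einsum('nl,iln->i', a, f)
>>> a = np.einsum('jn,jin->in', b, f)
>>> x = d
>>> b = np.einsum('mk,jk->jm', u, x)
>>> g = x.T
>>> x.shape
(29, 29)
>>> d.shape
(29, 29)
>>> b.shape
(29, 31)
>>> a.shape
(31, 19)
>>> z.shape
(19,)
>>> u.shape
(31, 29)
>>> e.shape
(19, 31)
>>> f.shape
(19, 31, 19)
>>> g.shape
(29, 29)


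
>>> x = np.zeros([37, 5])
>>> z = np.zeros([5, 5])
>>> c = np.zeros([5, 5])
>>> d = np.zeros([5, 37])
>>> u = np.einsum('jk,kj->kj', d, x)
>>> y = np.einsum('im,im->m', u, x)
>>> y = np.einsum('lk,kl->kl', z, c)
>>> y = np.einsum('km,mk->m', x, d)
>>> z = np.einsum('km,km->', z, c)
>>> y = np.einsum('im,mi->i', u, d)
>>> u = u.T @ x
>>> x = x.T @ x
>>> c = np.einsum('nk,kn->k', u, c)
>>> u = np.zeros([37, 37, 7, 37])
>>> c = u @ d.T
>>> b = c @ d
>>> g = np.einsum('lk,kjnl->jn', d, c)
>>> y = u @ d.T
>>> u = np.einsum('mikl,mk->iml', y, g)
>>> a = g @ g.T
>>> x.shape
(5, 5)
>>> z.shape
()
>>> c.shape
(37, 37, 7, 5)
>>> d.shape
(5, 37)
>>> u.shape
(37, 37, 5)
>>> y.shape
(37, 37, 7, 5)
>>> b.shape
(37, 37, 7, 37)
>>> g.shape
(37, 7)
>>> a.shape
(37, 37)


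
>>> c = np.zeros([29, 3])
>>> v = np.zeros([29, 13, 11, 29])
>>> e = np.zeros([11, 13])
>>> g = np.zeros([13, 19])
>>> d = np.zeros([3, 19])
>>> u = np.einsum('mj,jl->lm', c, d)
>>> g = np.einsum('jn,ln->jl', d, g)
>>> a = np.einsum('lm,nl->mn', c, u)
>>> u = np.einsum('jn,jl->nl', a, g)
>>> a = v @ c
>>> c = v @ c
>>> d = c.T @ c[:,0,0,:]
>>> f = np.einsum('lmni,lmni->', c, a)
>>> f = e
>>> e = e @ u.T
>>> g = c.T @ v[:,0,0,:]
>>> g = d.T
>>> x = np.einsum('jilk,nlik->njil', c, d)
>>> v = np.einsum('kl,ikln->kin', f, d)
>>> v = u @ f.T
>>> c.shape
(29, 13, 11, 3)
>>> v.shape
(19, 11)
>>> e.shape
(11, 19)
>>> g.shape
(3, 13, 11, 3)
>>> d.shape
(3, 11, 13, 3)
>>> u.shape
(19, 13)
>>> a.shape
(29, 13, 11, 3)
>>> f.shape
(11, 13)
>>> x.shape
(3, 29, 13, 11)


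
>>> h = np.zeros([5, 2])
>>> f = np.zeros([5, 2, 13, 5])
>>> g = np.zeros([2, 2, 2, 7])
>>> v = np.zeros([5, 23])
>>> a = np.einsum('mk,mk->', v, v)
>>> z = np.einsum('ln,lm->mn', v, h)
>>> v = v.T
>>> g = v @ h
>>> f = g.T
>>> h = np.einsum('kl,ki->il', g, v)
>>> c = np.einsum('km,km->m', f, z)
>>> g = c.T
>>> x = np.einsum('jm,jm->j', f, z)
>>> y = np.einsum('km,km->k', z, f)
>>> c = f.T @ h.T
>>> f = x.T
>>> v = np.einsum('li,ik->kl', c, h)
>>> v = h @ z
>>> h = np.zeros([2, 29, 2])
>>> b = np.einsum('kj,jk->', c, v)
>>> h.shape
(2, 29, 2)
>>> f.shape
(2,)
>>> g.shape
(23,)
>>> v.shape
(5, 23)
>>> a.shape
()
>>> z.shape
(2, 23)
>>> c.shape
(23, 5)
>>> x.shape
(2,)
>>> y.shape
(2,)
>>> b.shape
()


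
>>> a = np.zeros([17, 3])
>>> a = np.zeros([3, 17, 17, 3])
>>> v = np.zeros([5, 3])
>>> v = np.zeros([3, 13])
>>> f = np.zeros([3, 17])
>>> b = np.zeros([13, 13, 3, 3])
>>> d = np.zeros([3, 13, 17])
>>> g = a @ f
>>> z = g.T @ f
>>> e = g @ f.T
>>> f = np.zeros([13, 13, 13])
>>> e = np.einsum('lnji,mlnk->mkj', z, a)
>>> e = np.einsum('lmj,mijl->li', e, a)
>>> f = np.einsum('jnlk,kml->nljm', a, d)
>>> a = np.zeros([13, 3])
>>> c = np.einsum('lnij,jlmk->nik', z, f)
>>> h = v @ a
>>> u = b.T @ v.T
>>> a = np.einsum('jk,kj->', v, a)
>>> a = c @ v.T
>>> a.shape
(17, 17, 3)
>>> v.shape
(3, 13)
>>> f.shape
(17, 17, 3, 13)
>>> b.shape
(13, 13, 3, 3)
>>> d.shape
(3, 13, 17)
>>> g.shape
(3, 17, 17, 17)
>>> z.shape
(17, 17, 17, 17)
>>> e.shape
(3, 17)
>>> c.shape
(17, 17, 13)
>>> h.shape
(3, 3)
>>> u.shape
(3, 3, 13, 3)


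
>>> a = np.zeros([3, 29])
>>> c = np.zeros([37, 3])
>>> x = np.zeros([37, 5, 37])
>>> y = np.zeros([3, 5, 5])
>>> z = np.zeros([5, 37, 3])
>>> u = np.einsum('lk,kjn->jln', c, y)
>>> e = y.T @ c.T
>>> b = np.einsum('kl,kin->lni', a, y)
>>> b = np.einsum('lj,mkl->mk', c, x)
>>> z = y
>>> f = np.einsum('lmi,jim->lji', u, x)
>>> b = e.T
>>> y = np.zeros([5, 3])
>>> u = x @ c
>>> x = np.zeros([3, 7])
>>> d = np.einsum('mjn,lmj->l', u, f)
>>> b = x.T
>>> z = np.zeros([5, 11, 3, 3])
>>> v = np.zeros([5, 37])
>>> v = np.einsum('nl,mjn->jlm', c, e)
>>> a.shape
(3, 29)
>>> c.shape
(37, 3)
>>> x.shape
(3, 7)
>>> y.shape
(5, 3)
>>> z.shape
(5, 11, 3, 3)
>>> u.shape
(37, 5, 3)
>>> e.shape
(5, 5, 37)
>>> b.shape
(7, 3)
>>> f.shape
(5, 37, 5)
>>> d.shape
(5,)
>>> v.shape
(5, 3, 5)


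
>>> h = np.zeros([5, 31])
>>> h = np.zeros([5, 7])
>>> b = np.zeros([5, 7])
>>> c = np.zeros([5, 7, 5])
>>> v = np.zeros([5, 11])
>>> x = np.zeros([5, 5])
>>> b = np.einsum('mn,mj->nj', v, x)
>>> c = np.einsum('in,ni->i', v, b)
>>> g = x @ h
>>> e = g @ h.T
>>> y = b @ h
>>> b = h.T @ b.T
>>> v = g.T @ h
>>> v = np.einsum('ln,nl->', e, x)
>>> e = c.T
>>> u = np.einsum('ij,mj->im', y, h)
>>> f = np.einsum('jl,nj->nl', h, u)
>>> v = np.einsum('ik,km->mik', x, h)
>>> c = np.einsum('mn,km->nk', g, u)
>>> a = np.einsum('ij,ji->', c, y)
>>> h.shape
(5, 7)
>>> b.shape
(7, 11)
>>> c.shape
(7, 11)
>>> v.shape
(7, 5, 5)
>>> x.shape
(5, 5)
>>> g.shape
(5, 7)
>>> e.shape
(5,)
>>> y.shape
(11, 7)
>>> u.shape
(11, 5)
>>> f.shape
(11, 7)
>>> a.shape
()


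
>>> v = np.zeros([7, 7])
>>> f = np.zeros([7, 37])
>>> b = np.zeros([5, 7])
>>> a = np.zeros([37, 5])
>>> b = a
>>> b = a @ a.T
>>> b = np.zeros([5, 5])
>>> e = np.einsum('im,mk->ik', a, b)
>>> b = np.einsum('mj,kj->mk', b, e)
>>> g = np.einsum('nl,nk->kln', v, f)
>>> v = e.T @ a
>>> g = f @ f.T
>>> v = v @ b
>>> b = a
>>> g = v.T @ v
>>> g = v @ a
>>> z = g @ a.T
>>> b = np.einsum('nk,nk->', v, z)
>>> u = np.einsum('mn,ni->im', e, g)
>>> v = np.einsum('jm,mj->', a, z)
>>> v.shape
()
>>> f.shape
(7, 37)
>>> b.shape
()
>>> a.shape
(37, 5)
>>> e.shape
(37, 5)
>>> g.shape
(5, 5)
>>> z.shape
(5, 37)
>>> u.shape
(5, 37)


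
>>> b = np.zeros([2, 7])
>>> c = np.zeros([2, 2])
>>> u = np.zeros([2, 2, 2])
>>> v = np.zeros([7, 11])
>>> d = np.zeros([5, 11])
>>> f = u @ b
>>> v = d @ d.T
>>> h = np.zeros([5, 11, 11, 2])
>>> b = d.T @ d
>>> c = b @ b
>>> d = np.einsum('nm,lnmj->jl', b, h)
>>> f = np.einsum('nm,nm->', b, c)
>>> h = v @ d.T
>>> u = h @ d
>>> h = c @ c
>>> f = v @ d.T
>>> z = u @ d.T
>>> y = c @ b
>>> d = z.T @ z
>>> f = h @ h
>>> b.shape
(11, 11)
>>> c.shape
(11, 11)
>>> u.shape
(5, 5)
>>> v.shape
(5, 5)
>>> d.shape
(2, 2)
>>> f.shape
(11, 11)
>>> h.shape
(11, 11)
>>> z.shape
(5, 2)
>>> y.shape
(11, 11)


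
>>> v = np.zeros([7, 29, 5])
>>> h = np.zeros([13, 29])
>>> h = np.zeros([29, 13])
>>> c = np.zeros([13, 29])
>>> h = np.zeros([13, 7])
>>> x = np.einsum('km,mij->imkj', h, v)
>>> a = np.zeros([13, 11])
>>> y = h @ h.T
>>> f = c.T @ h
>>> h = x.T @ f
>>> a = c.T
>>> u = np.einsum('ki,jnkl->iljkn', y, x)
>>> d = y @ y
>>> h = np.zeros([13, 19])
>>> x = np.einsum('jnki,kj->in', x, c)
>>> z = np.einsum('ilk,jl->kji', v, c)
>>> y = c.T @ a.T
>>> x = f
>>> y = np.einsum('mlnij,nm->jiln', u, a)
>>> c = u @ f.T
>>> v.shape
(7, 29, 5)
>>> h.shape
(13, 19)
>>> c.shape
(13, 5, 29, 13, 29)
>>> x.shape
(29, 7)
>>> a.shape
(29, 13)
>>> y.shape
(7, 13, 5, 29)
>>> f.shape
(29, 7)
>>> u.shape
(13, 5, 29, 13, 7)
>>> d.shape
(13, 13)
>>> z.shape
(5, 13, 7)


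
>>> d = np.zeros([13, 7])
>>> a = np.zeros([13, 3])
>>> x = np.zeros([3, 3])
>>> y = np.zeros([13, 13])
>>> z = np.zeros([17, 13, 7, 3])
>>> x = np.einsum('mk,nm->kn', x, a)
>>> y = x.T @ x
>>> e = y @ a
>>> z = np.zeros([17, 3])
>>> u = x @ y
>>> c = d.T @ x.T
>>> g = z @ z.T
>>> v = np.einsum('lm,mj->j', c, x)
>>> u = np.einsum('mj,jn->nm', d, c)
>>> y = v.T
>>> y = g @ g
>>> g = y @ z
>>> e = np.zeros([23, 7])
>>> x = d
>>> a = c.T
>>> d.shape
(13, 7)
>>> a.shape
(3, 7)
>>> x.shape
(13, 7)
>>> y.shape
(17, 17)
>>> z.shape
(17, 3)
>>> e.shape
(23, 7)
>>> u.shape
(3, 13)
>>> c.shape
(7, 3)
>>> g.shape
(17, 3)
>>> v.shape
(13,)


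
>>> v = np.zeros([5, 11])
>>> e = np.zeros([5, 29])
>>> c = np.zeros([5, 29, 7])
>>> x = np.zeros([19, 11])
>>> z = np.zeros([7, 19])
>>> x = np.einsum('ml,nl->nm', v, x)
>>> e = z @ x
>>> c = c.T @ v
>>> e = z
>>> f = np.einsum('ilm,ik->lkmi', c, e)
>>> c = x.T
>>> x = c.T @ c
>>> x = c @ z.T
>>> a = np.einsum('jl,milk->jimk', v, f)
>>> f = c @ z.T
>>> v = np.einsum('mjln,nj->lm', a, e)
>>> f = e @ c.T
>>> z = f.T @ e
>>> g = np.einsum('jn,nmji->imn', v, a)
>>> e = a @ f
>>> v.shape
(29, 5)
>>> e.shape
(5, 19, 29, 5)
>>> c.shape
(5, 19)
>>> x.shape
(5, 7)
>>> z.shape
(5, 19)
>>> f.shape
(7, 5)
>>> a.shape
(5, 19, 29, 7)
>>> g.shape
(7, 19, 5)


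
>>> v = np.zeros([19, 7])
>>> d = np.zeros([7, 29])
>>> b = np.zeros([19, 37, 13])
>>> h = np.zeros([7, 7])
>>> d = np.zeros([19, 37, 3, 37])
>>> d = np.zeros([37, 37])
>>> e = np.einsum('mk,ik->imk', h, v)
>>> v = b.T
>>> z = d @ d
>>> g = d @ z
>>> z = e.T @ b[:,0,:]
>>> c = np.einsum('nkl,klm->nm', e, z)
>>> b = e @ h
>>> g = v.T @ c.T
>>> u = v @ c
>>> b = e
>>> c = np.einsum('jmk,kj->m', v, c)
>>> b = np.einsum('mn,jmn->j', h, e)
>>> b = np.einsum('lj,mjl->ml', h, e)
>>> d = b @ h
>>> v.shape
(13, 37, 19)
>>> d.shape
(19, 7)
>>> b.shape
(19, 7)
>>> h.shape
(7, 7)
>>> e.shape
(19, 7, 7)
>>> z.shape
(7, 7, 13)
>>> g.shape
(19, 37, 19)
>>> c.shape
(37,)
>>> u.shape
(13, 37, 13)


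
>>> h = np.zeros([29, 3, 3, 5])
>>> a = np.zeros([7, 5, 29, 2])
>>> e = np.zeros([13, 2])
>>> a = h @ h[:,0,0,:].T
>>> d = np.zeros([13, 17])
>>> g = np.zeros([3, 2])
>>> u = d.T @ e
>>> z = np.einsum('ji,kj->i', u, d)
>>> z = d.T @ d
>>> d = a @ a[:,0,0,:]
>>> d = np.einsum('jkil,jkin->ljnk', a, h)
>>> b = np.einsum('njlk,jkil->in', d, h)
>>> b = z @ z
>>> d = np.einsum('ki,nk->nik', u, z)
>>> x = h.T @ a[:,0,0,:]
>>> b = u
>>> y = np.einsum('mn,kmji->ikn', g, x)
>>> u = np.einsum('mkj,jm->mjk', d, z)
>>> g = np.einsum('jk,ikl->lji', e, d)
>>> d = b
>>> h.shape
(29, 3, 3, 5)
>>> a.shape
(29, 3, 3, 29)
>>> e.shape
(13, 2)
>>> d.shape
(17, 2)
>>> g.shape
(17, 13, 17)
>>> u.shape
(17, 17, 2)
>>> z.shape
(17, 17)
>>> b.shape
(17, 2)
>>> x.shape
(5, 3, 3, 29)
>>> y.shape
(29, 5, 2)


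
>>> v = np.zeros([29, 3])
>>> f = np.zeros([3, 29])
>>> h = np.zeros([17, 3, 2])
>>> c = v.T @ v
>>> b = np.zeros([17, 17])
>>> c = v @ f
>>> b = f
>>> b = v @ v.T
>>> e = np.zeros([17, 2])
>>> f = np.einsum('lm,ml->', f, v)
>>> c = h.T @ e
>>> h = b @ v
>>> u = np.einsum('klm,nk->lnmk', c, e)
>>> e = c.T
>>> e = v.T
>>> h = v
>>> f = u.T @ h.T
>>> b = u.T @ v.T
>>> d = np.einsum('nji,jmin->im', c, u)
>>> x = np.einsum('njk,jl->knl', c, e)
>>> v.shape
(29, 3)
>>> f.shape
(2, 2, 17, 29)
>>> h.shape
(29, 3)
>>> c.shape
(2, 3, 2)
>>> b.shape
(2, 2, 17, 29)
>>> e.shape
(3, 29)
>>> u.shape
(3, 17, 2, 2)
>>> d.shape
(2, 17)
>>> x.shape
(2, 2, 29)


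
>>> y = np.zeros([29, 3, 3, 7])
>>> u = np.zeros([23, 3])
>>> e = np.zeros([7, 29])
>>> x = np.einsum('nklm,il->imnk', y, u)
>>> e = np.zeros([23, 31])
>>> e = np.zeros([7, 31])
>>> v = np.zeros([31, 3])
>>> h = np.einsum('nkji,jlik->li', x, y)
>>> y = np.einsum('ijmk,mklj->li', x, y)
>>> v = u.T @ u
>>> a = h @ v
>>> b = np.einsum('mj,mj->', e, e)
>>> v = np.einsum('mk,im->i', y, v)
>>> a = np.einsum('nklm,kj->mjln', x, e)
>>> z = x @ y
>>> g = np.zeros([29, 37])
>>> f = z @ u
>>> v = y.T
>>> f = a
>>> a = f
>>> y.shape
(3, 23)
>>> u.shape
(23, 3)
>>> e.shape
(7, 31)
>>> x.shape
(23, 7, 29, 3)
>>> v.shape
(23, 3)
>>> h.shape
(3, 3)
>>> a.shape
(3, 31, 29, 23)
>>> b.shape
()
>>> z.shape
(23, 7, 29, 23)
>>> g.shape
(29, 37)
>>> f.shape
(3, 31, 29, 23)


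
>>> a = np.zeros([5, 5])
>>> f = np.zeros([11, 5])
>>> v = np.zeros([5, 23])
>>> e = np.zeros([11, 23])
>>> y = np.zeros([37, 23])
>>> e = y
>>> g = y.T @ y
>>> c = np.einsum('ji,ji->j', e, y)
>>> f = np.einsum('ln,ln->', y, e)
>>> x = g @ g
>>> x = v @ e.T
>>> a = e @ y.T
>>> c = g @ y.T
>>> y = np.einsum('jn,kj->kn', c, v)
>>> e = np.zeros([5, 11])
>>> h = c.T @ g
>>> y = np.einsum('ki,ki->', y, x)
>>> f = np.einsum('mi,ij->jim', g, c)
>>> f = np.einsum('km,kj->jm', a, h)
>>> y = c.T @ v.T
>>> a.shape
(37, 37)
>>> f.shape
(23, 37)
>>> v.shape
(5, 23)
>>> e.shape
(5, 11)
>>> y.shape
(37, 5)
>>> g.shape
(23, 23)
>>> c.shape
(23, 37)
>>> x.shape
(5, 37)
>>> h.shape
(37, 23)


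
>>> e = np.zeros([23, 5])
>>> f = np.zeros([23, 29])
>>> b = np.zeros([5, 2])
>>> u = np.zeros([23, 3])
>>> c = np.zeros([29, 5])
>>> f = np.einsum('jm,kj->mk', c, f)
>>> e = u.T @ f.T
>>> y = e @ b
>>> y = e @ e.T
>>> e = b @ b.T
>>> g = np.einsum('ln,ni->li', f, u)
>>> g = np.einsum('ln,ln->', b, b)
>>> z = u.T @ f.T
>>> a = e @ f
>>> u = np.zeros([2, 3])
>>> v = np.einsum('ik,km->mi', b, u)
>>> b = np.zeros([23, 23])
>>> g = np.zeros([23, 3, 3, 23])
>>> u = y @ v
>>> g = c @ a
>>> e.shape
(5, 5)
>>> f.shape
(5, 23)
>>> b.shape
(23, 23)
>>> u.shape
(3, 5)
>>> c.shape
(29, 5)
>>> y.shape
(3, 3)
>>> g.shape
(29, 23)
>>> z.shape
(3, 5)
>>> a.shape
(5, 23)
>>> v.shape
(3, 5)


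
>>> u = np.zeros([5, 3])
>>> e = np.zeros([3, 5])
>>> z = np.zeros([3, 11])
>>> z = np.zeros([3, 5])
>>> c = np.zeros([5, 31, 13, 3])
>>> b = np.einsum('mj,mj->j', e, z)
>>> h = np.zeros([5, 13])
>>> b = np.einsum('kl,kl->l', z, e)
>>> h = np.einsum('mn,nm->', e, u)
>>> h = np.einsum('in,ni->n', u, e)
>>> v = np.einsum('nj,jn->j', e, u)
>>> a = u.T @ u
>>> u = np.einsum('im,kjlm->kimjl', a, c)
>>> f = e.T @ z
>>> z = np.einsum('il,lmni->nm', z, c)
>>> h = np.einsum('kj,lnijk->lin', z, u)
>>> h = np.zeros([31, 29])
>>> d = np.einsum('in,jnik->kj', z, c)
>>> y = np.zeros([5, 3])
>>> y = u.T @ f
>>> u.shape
(5, 3, 3, 31, 13)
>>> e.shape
(3, 5)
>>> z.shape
(13, 31)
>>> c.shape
(5, 31, 13, 3)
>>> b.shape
(5,)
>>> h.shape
(31, 29)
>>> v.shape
(5,)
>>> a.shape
(3, 3)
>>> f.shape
(5, 5)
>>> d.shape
(3, 5)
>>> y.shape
(13, 31, 3, 3, 5)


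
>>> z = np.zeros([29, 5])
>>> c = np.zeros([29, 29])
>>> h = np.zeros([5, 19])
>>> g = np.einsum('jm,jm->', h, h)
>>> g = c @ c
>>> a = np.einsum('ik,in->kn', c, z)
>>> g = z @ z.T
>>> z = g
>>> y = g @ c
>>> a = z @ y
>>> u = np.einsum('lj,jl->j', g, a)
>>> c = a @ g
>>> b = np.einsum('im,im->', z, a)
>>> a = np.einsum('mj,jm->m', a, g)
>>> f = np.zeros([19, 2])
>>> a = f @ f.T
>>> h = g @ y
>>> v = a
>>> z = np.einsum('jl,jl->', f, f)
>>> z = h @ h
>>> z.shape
(29, 29)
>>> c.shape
(29, 29)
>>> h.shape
(29, 29)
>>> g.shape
(29, 29)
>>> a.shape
(19, 19)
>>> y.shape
(29, 29)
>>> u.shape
(29,)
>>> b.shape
()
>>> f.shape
(19, 2)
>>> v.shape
(19, 19)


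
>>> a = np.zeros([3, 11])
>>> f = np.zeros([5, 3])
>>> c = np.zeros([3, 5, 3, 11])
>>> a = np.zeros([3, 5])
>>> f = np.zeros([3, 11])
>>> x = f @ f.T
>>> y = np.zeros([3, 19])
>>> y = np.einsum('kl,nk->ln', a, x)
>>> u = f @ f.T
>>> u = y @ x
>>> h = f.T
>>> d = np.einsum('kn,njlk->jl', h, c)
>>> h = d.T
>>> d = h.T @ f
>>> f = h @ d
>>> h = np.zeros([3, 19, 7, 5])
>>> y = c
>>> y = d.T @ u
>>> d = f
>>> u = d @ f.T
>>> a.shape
(3, 5)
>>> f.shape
(3, 11)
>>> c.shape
(3, 5, 3, 11)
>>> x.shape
(3, 3)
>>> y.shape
(11, 3)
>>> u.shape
(3, 3)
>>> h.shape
(3, 19, 7, 5)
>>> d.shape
(3, 11)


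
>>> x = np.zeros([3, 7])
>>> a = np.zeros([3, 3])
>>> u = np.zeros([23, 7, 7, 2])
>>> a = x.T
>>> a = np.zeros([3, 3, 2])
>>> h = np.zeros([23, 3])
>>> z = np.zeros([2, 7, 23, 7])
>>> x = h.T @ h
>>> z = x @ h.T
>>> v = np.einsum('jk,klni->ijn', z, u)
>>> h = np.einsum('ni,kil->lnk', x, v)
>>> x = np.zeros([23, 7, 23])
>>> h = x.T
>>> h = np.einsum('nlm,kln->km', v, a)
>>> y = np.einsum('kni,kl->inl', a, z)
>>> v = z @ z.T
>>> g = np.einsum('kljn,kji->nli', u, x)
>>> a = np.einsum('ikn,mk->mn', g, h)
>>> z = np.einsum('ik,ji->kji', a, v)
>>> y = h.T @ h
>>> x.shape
(23, 7, 23)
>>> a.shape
(3, 23)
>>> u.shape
(23, 7, 7, 2)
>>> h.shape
(3, 7)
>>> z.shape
(23, 3, 3)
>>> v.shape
(3, 3)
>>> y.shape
(7, 7)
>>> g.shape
(2, 7, 23)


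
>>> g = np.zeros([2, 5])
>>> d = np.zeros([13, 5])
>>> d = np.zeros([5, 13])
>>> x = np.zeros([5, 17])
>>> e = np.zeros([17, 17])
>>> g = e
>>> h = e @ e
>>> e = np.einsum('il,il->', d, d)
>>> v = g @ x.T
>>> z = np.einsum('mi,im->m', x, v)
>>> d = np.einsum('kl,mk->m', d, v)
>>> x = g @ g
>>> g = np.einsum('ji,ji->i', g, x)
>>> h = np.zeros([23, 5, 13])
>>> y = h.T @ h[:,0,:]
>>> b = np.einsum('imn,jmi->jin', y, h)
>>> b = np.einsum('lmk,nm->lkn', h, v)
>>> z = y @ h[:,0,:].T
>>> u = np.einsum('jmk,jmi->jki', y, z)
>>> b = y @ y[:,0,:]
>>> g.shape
(17,)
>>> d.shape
(17,)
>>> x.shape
(17, 17)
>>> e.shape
()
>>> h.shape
(23, 5, 13)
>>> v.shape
(17, 5)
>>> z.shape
(13, 5, 23)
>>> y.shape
(13, 5, 13)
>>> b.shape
(13, 5, 13)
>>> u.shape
(13, 13, 23)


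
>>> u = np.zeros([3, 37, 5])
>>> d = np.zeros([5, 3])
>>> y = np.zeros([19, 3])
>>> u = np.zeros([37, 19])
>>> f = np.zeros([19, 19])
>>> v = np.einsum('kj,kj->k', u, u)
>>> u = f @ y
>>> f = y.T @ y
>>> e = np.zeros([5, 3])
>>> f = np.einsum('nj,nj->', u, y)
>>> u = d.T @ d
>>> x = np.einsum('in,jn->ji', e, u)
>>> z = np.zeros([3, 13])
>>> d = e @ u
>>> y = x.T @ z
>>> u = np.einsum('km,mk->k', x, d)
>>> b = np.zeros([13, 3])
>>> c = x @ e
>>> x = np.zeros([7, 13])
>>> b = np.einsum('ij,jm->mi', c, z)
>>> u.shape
(3,)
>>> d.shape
(5, 3)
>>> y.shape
(5, 13)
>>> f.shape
()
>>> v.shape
(37,)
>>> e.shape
(5, 3)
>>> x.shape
(7, 13)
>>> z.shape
(3, 13)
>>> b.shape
(13, 3)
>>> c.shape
(3, 3)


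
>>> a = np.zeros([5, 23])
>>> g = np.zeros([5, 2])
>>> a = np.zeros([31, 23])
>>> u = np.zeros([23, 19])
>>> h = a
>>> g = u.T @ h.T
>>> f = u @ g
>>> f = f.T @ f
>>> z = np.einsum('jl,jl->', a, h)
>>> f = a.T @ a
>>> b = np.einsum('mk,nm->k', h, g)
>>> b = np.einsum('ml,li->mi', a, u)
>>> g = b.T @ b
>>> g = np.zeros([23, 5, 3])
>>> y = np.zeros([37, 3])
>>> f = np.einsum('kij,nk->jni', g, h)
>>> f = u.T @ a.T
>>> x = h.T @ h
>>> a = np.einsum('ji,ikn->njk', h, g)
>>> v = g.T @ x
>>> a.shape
(3, 31, 5)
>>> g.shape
(23, 5, 3)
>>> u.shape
(23, 19)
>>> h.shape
(31, 23)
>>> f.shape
(19, 31)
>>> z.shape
()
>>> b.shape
(31, 19)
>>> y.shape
(37, 3)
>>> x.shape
(23, 23)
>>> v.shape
(3, 5, 23)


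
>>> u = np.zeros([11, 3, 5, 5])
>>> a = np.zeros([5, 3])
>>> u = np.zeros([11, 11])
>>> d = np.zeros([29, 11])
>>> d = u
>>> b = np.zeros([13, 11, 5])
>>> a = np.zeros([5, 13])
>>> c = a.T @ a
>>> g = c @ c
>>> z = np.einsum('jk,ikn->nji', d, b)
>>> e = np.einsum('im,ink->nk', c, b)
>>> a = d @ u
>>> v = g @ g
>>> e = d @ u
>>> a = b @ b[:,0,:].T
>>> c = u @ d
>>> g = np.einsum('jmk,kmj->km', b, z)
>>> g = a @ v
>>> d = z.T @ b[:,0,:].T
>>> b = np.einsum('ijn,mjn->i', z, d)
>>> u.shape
(11, 11)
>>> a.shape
(13, 11, 13)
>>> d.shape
(13, 11, 13)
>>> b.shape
(5,)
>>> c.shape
(11, 11)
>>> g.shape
(13, 11, 13)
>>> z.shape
(5, 11, 13)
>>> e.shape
(11, 11)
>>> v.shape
(13, 13)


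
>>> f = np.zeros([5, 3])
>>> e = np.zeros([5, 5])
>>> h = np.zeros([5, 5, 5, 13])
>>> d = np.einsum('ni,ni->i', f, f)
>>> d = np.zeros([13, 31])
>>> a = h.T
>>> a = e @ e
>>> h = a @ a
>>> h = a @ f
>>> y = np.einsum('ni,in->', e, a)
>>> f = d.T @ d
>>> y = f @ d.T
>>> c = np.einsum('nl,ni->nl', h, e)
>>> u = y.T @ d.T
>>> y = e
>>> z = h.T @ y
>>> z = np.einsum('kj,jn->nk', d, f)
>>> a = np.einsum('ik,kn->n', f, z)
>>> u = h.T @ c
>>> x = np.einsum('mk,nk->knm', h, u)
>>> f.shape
(31, 31)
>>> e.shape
(5, 5)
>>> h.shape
(5, 3)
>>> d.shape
(13, 31)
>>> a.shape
(13,)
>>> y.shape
(5, 5)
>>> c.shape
(5, 3)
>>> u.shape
(3, 3)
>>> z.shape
(31, 13)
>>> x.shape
(3, 3, 5)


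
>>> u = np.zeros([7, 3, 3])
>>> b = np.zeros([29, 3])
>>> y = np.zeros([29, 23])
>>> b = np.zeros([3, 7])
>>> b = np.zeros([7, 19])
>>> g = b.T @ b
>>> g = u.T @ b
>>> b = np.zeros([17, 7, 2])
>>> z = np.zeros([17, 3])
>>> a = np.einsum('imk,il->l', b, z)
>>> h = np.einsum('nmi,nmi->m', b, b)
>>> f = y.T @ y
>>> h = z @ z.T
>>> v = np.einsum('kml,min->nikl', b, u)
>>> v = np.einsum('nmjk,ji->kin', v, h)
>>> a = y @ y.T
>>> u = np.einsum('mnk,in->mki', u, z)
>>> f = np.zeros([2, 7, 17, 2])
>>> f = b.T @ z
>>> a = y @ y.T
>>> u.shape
(7, 3, 17)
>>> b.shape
(17, 7, 2)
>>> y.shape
(29, 23)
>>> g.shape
(3, 3, 19)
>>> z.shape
(17, 3)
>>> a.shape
(29, 29)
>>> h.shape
(17, 17)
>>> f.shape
(2, 7, 3)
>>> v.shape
(2, 17, 3)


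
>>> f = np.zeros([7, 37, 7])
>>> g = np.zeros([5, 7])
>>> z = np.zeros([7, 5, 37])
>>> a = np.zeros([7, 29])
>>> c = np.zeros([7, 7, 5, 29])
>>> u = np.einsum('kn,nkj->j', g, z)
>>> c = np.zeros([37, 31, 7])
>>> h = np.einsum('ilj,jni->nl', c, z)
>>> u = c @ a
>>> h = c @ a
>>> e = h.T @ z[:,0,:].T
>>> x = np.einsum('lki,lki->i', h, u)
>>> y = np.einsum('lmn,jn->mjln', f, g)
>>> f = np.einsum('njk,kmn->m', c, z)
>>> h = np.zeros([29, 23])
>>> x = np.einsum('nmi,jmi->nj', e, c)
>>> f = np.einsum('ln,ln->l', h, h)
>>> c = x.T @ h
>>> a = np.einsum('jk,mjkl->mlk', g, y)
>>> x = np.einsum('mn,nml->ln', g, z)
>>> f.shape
(29,)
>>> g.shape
(5, 7)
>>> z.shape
(7, 5, 37)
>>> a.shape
(37, 7, 7)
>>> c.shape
(37, 23)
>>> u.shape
(37, 31, 29)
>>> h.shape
(29, 23)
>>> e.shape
(29, 31, 7)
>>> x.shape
(37, 7)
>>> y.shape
(37, 5, 7, 7)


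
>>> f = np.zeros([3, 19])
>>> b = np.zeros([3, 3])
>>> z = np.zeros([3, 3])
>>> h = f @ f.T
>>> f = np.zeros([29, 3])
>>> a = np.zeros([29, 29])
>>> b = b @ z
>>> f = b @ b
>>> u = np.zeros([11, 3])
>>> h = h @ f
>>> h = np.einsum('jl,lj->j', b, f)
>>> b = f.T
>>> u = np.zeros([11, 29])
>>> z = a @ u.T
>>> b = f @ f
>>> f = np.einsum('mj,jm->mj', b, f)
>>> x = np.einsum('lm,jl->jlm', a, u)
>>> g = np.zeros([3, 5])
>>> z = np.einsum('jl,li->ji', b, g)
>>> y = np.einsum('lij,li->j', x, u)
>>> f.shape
(3, 3)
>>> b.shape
(3, 3)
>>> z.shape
(3, 5)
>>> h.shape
(3,)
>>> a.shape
(29, 29)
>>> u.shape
(11, 29)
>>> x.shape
(11, 29, 29)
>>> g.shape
(3, 5)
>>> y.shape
(29,)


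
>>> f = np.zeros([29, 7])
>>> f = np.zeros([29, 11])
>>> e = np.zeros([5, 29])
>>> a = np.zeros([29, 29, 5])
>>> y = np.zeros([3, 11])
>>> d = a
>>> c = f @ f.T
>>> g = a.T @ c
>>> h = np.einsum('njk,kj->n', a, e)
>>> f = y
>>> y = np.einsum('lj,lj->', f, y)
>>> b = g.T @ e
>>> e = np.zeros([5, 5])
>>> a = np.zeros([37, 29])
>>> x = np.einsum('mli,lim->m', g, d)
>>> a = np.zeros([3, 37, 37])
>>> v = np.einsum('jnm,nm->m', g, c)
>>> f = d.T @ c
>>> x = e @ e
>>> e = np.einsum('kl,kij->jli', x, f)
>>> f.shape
(5, 29, 29)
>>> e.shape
(29, 5, 29)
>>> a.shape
(3, 37, 37)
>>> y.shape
()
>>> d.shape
(29, 29, 5)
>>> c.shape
(29, 29)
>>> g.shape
(5, 29, 29)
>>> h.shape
(29,)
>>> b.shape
(29, 29, 29)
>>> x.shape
(5, 5)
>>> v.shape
(29,)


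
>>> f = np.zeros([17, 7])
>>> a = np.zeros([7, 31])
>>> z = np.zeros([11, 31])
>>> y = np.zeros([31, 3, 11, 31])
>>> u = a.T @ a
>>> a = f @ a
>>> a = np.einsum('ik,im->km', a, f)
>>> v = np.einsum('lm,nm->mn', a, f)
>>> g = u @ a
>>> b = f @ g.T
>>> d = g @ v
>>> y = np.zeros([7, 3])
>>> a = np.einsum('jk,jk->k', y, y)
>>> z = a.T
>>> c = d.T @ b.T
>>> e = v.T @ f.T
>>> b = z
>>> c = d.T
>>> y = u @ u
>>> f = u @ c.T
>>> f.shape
(31, 17)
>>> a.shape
(3,)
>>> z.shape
(3,)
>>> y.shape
(31, 31)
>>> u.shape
(31, 31)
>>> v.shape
(7, 17)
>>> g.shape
(31, 7)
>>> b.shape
(3,)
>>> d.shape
(31, 17)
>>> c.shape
(17, 31)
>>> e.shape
(17, 17)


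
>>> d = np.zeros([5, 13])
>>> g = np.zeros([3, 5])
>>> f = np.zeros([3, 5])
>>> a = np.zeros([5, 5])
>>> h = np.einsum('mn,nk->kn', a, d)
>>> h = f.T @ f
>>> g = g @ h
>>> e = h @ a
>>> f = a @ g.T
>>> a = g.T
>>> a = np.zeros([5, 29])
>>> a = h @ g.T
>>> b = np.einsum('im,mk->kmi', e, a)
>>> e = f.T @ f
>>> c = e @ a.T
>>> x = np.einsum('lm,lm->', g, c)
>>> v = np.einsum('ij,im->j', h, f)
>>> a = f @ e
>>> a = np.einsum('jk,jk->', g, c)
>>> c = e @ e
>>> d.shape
(5, 13)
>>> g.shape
(3, 5)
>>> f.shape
(5, 3)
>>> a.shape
()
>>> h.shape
(5, 5)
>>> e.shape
(3, 3)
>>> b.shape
(3, 5, 5)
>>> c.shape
(3, 3)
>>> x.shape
()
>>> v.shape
(5,)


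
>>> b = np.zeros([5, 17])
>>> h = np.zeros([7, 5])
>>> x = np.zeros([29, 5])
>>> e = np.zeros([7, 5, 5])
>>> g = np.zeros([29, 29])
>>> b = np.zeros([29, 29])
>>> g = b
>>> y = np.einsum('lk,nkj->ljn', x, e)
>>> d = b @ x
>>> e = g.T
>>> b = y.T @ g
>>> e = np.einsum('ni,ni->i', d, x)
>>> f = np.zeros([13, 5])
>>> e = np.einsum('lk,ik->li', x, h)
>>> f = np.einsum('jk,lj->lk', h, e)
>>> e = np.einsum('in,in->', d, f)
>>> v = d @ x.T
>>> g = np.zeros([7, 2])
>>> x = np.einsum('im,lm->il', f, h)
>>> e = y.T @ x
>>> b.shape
(7, 5, 29)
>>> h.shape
(7, 5)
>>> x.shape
(29, 7)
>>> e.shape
(7, 5, 7)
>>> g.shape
(7, 2)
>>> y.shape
(29, 5, 7)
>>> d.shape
(29, 5)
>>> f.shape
(29, 5)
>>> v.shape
(29, 29)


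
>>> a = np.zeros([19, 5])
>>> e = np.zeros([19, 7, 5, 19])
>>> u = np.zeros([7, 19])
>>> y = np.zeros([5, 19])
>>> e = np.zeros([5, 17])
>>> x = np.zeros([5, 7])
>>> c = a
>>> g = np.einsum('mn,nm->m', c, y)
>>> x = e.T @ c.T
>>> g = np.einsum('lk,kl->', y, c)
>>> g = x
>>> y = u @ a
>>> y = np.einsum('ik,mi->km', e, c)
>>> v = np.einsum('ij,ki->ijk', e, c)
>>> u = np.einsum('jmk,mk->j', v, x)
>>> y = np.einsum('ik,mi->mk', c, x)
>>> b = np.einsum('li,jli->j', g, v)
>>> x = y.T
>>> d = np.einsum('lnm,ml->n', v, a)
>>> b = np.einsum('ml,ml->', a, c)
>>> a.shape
(19, 5)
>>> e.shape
(5, 17)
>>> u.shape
(5,)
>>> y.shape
(17, 5)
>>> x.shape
(5, 17)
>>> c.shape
(19, 5)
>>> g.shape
(17, 19)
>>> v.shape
(5, 17, 19)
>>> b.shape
()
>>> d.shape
(17,)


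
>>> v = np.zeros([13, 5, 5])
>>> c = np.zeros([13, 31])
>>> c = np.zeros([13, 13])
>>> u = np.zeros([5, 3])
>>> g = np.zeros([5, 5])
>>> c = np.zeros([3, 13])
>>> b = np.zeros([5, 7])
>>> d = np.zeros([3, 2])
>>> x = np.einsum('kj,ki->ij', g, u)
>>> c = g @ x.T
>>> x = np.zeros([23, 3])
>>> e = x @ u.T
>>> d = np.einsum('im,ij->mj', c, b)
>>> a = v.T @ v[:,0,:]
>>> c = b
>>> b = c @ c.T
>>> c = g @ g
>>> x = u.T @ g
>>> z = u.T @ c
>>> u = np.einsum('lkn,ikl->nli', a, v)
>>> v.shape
(13, 5, 5)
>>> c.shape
(5, 5)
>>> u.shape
(5, 5, 13)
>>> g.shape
(5, 5)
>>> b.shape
(5, 5)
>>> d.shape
(3, 7)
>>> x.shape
(3, 5)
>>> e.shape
(23, 5)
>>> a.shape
(5, 5, 5)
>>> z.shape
(3, 5)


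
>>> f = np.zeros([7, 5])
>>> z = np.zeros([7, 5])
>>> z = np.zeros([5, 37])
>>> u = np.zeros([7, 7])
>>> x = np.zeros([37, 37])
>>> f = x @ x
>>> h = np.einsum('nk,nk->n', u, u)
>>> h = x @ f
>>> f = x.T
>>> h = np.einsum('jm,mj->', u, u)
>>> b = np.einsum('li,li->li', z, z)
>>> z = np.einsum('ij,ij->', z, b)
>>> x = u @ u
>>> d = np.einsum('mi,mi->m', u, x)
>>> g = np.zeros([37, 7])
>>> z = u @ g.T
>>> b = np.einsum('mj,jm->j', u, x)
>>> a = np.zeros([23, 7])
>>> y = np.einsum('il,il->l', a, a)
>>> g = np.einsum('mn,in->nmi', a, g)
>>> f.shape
(37, 37)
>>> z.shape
(7, 37)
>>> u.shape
(7, 7)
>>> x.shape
(7, 7)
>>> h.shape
()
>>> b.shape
(7,)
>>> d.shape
(7,)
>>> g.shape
(7, 23, 37)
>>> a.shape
(23, 7)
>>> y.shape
(7,)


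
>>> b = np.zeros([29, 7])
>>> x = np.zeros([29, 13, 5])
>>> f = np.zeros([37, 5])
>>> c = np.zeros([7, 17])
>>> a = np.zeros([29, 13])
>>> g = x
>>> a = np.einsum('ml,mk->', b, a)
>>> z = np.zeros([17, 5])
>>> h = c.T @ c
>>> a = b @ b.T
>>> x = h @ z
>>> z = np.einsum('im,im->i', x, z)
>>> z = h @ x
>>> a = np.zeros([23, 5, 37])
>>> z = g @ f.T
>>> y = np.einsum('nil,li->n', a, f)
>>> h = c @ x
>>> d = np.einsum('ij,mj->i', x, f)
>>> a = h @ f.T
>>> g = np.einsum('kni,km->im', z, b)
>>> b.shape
(29, 7)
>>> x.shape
(17, 5)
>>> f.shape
(37, 5)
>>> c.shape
(7, 17)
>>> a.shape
(7, 37)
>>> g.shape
(37, 7)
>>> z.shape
(29, 13, 37)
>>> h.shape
(7, 5)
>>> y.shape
(23,)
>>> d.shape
(17,)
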